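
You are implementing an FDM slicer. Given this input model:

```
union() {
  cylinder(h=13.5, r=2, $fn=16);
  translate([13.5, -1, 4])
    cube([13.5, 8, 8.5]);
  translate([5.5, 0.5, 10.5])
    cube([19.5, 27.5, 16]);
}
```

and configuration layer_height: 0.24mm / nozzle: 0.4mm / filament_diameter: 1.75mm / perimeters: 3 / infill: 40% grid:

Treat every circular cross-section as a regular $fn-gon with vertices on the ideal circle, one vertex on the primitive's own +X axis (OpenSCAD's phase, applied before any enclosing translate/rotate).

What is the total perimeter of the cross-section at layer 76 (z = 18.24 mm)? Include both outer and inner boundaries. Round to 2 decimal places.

94.00 mm

At z = 18.24 mm: the cylinder does not reach this height (z outside [0, 13.5]); the cube at (13.5, -1) is not intersected at this z (z outside [4, 12.5]); the cube at (5.5, 0.5) (footprint 19.5×27.5) is included at this height (perimeter 94.00 mm); Taking the union: only the 19.5×27.5 cube at (5.5, 0.5) is present, so the union is just that shape — boundary = 94.00 mm. Overall, the cross-section is a single solid region. Total boundary length (outer) = 94.00 mm.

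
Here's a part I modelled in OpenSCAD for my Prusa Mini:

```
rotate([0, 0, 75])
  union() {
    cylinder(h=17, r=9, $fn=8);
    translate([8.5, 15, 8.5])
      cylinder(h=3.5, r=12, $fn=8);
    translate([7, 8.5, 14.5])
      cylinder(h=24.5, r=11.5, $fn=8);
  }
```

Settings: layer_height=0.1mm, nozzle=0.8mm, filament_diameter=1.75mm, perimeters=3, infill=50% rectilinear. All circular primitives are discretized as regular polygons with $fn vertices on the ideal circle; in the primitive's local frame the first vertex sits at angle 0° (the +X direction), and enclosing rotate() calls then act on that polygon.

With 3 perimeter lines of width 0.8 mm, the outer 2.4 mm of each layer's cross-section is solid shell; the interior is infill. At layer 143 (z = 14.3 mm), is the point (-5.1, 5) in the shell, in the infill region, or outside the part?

shell

At z = 14.3 mm: the cylinder: section is a regular 8-gon, circumradius r=9; the cylinder at (8.5, 15) is not intersected at this z (z outside [8.5, 12]); the cylinder at (7, 8.5) is not intersected at this z (z outside [14.5, 39]); Taking the union: only the r=9 cylinder is present, so the union is just that shape — 1 connected region; (rotated 75° about Z; rotation is an isometry so areas/perimeters/island counts are preserved). Overall, the cross-section is a single solid region. Undo the 75° rotation: the query point maps to (3.510, 6.220) in the un-rotated model frame. The nearest boundary edge runs (6.36, 6.36)→(0.00, 9.00); distance from the point to it = 1.23 mm. The point is inside the cross-section, 1.23 mm from the nearest boundary — within the 2.4 mm shell band (3 × 0.8).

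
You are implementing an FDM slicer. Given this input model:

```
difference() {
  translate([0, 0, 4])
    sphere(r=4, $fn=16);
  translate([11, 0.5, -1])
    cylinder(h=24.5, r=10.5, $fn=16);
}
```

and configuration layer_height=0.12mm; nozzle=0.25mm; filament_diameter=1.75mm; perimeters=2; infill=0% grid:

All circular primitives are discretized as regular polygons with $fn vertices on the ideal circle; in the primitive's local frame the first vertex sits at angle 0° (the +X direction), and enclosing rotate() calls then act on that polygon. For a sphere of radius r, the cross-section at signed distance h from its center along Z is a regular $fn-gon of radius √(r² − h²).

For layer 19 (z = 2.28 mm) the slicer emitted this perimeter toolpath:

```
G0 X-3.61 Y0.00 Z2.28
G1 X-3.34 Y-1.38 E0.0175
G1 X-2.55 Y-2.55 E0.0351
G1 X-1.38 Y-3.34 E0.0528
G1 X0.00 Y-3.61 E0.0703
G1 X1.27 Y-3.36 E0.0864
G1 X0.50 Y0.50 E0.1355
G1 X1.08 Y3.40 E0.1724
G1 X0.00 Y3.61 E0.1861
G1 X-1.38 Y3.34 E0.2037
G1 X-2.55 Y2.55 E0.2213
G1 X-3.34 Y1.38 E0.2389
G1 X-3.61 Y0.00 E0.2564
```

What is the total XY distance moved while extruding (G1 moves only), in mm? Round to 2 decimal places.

Sum the Euclidean lengths of each G1 segment: total = 20.56 mm.

20.56 mm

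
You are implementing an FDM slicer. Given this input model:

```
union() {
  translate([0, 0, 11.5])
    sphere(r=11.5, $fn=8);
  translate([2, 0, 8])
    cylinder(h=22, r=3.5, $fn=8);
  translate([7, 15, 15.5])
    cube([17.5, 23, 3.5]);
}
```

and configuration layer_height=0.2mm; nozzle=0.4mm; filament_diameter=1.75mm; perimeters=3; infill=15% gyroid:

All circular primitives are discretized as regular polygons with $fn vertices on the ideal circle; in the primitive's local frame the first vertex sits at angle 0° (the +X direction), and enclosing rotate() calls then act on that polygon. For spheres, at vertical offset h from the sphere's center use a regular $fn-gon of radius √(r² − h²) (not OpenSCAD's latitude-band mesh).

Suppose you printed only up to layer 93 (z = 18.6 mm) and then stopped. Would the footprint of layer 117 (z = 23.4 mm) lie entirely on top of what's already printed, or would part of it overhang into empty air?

entirely on top

Compare the two slices. At z = 18.6: the r=11.5 sphere slices to a regular 8-gon of circumradius 9.047 (√(r²−h²) with h=7.1 from center) (area = (8/2)·9.047²·sin(360°/8) = 231.48 mm²); the r=3.5 cylinder at (2, 0) contributes a regular 8-gon of circumradius 3.5 (area = (8/2)·3.500²·sin(360°/8) = 34.65 mm²); the cube at (7, 15) is present — its section is the full 17.5×23 rectangle (area 402.50 mm²); Merging all regions: the regions partially overlap — summed areas 668.63 mm² minus the doubly-counted overlap 34.65 mm² gives 633.98 mm² — area = 633.98 mm². At z = 23.4: the sphere is not intersected at this z (|z−center|=11.900 > r=11.5); the r=3.5 cylinder at (2, 0) gives a regular 8-gon of circumradius 3.5 (constant along its height) (area = (8/2)·3.500²·sin(360°/8) = 34.65 mm²); the cube at (7, 15) is absent (z outside [15.5, 19]); Taking the union: only the r=3.5 cylinder at (2, 0) is present, so the union is just that shape — area = 34.65 mm². Checking containment: the cross-section at z = 23.4 is a subset of the cross-section at z = 18.6.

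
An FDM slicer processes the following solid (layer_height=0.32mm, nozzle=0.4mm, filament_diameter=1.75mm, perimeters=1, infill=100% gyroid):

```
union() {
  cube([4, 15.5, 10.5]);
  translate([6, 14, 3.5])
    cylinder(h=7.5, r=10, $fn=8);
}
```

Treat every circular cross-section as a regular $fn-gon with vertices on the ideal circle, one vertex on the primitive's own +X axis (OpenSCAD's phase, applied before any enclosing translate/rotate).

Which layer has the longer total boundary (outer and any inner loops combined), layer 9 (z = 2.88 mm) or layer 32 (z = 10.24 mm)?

layer 32 (z = 10.24 mm)

Layer 9 (z = 2.88): the 4×15.5 cube contributes its full rectangle (perimeter 39.00 mm); the cylinder at (6, 14) does not reach this height (z outside [3.5, 11]); Combining (union): only the 4×15.5 cube is present, so the union is just that shape — boundary = 39.00 mm. So its perimeter = 39.00 mm. Layer 32 (z = 10.24): the cube (footprint 4×15.5) is included at this height (perimeter 39.00 mm); the cylinder at (6, 14): section is a regular 8-gon, circumradius r=10 (perimeter = 2·8·10.000·sin(180°/8) = 61.23 mm); Taking the union: the regions partially overlap (shared area 39.37 mm²), so the edge portions inside another operand are dropped and the merged outline is re-measured after clipping — boundary = 72.21 mm. So its perimeter = 72.21 mm. Layer 32 is larger (72.21 vs 39.00 mm).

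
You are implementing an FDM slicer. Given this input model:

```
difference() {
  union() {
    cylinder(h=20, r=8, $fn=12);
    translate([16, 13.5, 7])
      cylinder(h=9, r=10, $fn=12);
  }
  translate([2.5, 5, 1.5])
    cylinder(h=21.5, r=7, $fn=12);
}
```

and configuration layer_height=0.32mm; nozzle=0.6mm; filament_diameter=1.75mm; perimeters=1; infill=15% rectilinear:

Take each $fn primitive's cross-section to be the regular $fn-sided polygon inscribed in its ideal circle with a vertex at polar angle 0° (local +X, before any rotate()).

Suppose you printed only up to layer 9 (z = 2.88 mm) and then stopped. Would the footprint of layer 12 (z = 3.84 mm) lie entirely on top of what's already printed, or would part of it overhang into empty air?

Compare the two slices. At z = 2.88: the r=8 cylinder gives a regular 12-gon of circumradius 8 (constant along its height) (area = (12/2)·8.000²·sin(360°/12) = 192.00 mm²); the cylinder at (16, 13.5) is absent (z outside [7, 16]); Combining (union): only the r=8 cylinder is present, so the union is just that shape — area = 192.00 mm²; the r=7 cylinder at (2.5, 5) gives a regular 12-gon of circumradius 7 (constant along its height) (area = (12/2)·7.000²·sin(360°/12) = 147.00 mm²); Subtracting the remaining from the first: starting from that combined region (192.00 mm²), the r=7 cylinder at (2.5, 5) partially overlaps it — only the 88.15 mm² overlap (of its 147.00 mm²) is removed, clipping the outline — area = 103.85 mm². At z = 3.84: the r=8 cylinder gives a regular 12-gon of circumradius 8 (constant along its height) (area = (12/2)·8.000²·sin(360°/12) = 192.00 mm²); the cylinder at (16, 13.5) is absent (z outside [7, 16]); Taking the union: only the r=8 cylinder is present, so the union is just that shape — area = 192.00 mm²; the r=7 cylinder at (2.5, 5) gives a regular 12-gon of circumradius 7 (constant along its height) (area = (12/2)·7.000²·sin(360°/12) = 147.00 mm²); Taking the first minus the rest: starting from the result so far (192.00 mm²), the r=7 cylinder at (2.5, 5) partially overlaps it — only the 88.15 mm² overlap (of its 147.00 mm²) is removed, clipping the outline — area = 103.85 mm². Checking containment: the cross-section at z = 3.84 is a subset of the cross-section at z = 2.88.

entirely on top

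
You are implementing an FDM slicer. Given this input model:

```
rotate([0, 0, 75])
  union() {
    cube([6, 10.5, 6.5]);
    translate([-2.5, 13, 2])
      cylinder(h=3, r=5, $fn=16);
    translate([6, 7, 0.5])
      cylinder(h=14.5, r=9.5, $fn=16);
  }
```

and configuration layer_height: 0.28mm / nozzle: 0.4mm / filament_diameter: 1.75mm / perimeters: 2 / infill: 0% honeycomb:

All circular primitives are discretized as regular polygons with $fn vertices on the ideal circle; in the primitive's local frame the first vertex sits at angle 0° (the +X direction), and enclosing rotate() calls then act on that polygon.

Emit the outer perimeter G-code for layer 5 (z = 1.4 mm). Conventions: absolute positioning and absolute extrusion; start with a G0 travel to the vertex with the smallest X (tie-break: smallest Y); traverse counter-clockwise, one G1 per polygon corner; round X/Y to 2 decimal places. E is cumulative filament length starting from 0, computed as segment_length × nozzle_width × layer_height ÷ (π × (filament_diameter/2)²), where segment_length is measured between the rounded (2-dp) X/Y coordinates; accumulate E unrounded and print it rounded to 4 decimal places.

At z = 1.4 mm: the 6×10.5 cube contributes its full rectangle; the cylinder at (-2.5, 13) is not intersected at this z (z outside [2, 5]); the r=9.5 cylinder at (6, 7) gives a regular 16-gon of circumradius 9.5 (constant along its height); Combining (union): the 6×10.5 cube lies entirely inside the r=9.5 cylinder at (6, 7), so the union is just the r=9.5 cylinder at (6, 7) — 1 connected region; (rotated 75° about Z; rotation is an isometry so areas/perimeters/island counts are preserved). The outline is a single polygon with 16 vertices. Extrusion per mm of travel: 0.4 × 0.28 / (π × 0.875²) = 0.046564. Accumulating E over each segment gives final E = 2.7617.

G0 X-14.63 Y6.37 Z1.40
G1 X-13.44 Y2.86 E0.1726
G1 X-10.99 Y0.07 E0.3455
G1 X-7.67 Y-1.57 E0.5179
G1 X-3.97 Y-1.81 E0.6905
G1 X-0.46 Y-0.62 E0.8631
G1 X2.33 Y1.82 E1.0357
G1 X3.97 Y5.15 E1.2086
G1 X4.21 Y8.85 E1.3812
G1 X3.02 Y12.36 E1.5538
G1 X0.57 Y15.14 E1.7263
G1 X-2.75 Y16.78 E1.8988
G1 X-6.45 Y17.03 E2.0714
G1 X-9.96 Y15.83 E2.2442
G1 X-12.75 Y13.39 E2.4168
G1 X-14.38 Y10.07 E2.5890
G1 X-14.63 Y6.37 E2.7617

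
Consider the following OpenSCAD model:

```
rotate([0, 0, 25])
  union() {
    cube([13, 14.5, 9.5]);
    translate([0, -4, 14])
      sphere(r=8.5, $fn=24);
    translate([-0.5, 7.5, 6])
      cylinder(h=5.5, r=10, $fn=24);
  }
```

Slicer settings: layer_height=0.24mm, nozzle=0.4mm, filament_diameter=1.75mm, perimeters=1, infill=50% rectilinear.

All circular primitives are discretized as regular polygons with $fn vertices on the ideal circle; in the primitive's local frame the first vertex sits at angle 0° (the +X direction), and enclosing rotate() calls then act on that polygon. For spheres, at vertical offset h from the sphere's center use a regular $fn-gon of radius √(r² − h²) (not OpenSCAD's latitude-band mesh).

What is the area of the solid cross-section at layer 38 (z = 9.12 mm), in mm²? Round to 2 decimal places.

At z = 9.12 mm: the 13×14.5 cube contributes its full rectangle (area 188.50 mm²); the r=8.5 sphere at (0, -4) contributes a regular 24-gon of circumradius √(8.5²−4.88²) = 6.960 (area = (24/2)·6.960²·sin(360°/24) = 150.43 mm²); the r=10 cylinder at (-0.5, 7.5) contributes a regular 24-gon of circumradius 10 (area = (24/2)·10.000²·sin(360°/24) = 310.58 mm²); Taking the union: the regions partially overlap — summed areas 649.52 mm² minus the doubly-counted overlap 167.23 mm² gives 482.29 mm² — area = 482.29 mm²; (rotated 25° about Z; rotation is an isometry so areas/perimeters/island counts are preserved). Overall, the cross-section is a single solid region. Net area = 482.29 mm².

482.29 mm²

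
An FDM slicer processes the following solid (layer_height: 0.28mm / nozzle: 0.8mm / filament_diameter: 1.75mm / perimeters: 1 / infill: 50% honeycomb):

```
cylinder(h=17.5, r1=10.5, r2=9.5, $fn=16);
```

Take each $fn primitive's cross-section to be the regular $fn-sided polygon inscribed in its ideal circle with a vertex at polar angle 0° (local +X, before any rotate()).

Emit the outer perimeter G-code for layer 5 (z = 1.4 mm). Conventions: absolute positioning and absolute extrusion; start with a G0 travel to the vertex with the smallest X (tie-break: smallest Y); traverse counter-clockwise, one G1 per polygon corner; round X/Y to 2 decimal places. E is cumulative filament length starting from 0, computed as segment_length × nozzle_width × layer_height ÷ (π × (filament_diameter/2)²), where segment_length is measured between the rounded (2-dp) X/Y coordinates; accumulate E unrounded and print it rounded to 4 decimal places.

G0 X-10.42 Y0.00 Z1.40
G1 X-9.63 Y-3.99 E0.3788
G1 X-7.37 Y-7.37 E0.7575
G1 X-3.99 Y-9.63 E1.1361
G1 X0.00 Y-10.42 E1.5149
G1 X3.99 Y-9.63 E1.8937
G1 X7.37 Y-7.37 E2.2724
G1 X9.63 Y-3.99 E2.6510
G1 X10.42 Y0.00 E3.0298
G1 X9.63 Y3.99 E3.4086
G1 X7.37 Y7.37 E3.7873
G1 X3.99 Y9.63 E4.1659
G1 X0.00 Y10.42 E4.5447
G1 X-3.99 Y9.63 E4.9235
G1 X-7.37 Y7.37 E5.3022
G1 X-9.63 Y3.99 E5.6808
G1 X-10.42 Y0.00 E6.0596

At z = 1.4 mm: the cone: at t=0.080 of its height the radius interpolates to r₁+(r₂−r₁)t = 10.420, giving a regular 16-gon of that circumradius. The outline is a single polygon with 16 vertices. Extrusion per mm of travel: 0.8 × 0.28 / (π × 0.875²) = 0.093128. Accumulating E over each segment gives final E = 6.0596.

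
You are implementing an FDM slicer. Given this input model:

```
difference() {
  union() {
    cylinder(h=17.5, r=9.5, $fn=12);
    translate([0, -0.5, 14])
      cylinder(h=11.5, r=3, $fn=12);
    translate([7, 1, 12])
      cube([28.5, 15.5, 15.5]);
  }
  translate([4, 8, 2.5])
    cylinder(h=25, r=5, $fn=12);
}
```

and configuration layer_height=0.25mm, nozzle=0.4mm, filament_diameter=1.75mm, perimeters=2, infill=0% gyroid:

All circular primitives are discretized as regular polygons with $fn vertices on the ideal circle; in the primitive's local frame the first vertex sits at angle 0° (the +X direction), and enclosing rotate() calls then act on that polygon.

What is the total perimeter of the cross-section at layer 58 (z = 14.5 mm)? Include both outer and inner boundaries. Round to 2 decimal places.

At z = 14.5 mm: the r=9.5 cylinder gives a regular 12-gon of circumradius 9.5 (constant along its height) (perimeter = 2·12·9.500·sin(180°/12) = 59.01 mm); the cylinder at (0, -0.5): section is a regular 12-gon, circumradius r=3 (perimeter = 2·12·3.000·sin(180°/12) = 18.63 mm); the cube at (7, 1) (footprint 28.5×15.5) is included at this height (perimeter 88.00 mm); Combining (union): the regions partially overlap (shared area 34.24 mm²), so the edge portions inside another operand are dropped and the merged outline is re-measured after clipping — boundary = 134.18 mm; the cylinder at (4, 8): section is a regular 12-gon, circumradius r=5 (perimeter = 2·12·5.000·sin(180°/12) = 31.06 mm); Subtracting the remaining from the first: starting from the result so far, the r=5 cylinder at (4, 8) partially overlaps it — only the 45.78 mm² overlap (of its 75.00 mm²) is removed, clipping the outline — boundary = 140.94 mm. Overall, the cross-section is a single solid region. Total boundary length (outer) = 140.94 mm.

140.94 mm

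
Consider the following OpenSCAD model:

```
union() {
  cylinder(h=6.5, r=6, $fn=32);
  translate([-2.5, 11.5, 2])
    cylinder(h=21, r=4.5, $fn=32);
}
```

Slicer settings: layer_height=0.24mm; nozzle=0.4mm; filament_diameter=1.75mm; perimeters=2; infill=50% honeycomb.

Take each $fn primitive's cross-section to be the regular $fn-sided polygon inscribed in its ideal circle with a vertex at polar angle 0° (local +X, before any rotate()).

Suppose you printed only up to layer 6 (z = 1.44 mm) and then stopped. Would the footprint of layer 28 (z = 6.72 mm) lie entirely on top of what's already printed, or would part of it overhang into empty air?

Compare the two slices. At z = 1.44: the cylinder: section is a regular 32-gon, circumradius r=6 (area = (32/2)·6.000²·sin(360°/32) = 112.37 mm²); the cylinder at (-2.5, 11.5) is absent (z outside [2, 23]); Taking the union: only the r=6 cylinder is present, so the union is just that shape — area = 112.37 mm². At z = 6.72: the cylinder does not reach this height (z outside [0, 6.5]); the cylinder at (-2.5, 11.5): section is a regular 32-gon, circumradius r=4.5 (area = (32/2)·4.500²·sin(360°/32) = 63.21 mm²); Taking the union: only the r=4.5 cylinder at (-2.5, 11.5) is present, so the union is just that shape — area = 63.21 mm². Checking containment: at z = 6.72 the cross-section extends beyond the z = 1.44 cross-section by about 63.21 mm².

part overhangs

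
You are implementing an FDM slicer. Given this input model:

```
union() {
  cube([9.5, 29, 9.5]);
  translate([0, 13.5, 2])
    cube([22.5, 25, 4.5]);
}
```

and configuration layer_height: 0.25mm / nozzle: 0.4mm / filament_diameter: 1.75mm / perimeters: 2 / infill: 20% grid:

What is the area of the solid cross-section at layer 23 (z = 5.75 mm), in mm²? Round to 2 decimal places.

690.75 mm²

At z = 5.75 mm: the cube is present — its section is the full 9.5×29 rectangle (area 275.50 mm²); the cube at (0, 13.5) is present — its section is the full 22.5×25 rectangle (area 562.50 mm²); Combining (union): the regions partially overlap — summed areas 838.00 mm² minus the doubly-counted overlap 147.25 mm² gives 690.75 mm² — area = 690.75 mm². Overall, the cross-section is a single solid region. Net area = 690.75 mm².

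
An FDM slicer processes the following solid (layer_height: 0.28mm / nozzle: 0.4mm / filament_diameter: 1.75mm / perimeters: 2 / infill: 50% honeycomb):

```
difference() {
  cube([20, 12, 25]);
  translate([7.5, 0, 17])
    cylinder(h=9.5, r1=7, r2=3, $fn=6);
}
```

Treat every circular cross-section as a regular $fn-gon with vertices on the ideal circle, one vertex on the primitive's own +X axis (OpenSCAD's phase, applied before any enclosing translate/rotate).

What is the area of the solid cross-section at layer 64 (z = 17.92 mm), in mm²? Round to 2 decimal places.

183.20 mm²

At z = 17.92 mm: the cube is present — its section is the full 20×12 rectangle (area 240.00 mm²); the cone at (7.5, 0) (r1=7→r2=3) has section circumradius 6.613 here — a regular 6-gon (area = (6/2)·6.613²·sin(360°/6) = 113.61 mm²); Subtracting the remaining from the first: starting from the 20×12 cube (240.00 mm²), the cone at (7.5, 0) partially overlaps it — only the 56.80 mm² overlap (of its 113.61 mm²) is removed, clipping the outline — area = 183.20 mm². Overall, the cross-section is a single solid region. Net area = 183.20 mm².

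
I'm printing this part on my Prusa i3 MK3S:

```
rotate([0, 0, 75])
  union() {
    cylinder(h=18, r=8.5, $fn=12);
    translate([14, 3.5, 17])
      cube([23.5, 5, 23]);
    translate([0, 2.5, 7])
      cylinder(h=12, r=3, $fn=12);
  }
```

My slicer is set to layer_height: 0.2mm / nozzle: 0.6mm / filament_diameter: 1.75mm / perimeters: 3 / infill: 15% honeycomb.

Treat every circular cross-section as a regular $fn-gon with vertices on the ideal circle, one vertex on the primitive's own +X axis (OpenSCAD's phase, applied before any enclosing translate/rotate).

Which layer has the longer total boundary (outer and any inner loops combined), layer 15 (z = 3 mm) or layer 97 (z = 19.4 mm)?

Layer 15 (z = 3): the r=8.5 cylinder gives a regular 12-gon of circumradius 8.5 (constant along its height) (perimeter = 2·12·8.500·sin(180°/12) = 52.80 mm); the cube at (14, 3.5) is not intersected at this z (z outside [17, 40]); the cylinder at (0, 2.5) is absent (z outside [7, 19]); Merging all regions: only the r=8.5 cylinder is present, so the union is just that shape — boundary = 52.80 mm; (rotated 75° about Z; rotation is an isometry so areas/perimeters/island counts are preserved). So its perimeter = 52.80 mm. Layer 97 (z = 19.4): the cylinder is absent (z outside [0, 18]); the cube at (14, 3.5) (footprint 23.5×5) is included at this height (perimeter 57.00 mm); the cylinder at (0, 2.5) does not reach this height (z outside [7, 19]); Combining (union): only the 23.5×5 cube at (14, 3.5) is present, so the union is just that shape — boundary = 57.00 mm; (whole slice rotated 75° about Z — lengths, areas and connectivity unchanged). So its perimeter = 57.00 mm. Layer 97 is larger (57.00 vs 52.80 mm).

layer 97 (z = 19.4 mm)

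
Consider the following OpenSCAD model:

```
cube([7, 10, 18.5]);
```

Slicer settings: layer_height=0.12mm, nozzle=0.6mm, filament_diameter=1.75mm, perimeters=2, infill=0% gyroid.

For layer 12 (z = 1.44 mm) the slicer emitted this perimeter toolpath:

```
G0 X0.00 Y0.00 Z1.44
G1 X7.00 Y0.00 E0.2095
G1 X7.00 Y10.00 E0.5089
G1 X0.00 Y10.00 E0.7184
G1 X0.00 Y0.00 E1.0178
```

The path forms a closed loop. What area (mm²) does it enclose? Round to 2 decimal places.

Apply the shoelace formula to the sequence of (X, Y) vertices; enclosed area = 70.00 mm².

70.00 mm²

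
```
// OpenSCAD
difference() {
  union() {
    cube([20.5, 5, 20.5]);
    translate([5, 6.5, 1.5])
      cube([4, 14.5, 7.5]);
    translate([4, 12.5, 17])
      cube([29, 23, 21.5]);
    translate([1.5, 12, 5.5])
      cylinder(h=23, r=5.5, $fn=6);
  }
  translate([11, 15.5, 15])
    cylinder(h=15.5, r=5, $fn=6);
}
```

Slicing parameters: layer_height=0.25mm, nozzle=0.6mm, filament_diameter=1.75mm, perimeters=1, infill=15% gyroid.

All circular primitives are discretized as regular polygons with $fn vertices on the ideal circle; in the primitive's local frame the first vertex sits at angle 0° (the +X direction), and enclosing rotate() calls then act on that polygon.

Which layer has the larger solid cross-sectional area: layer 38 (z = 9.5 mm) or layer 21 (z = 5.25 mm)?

Layer 38 (z = 9.5): the cube is present — its section is the full 20.5×5 rectangle (area 102.50 mm²); the cube at (5, 6.5) is not intersected at this z (z outside [1.5, 9]); the cube at (4, 12.5) does not reach this height (z outside [17, 38.5]); the r=5.5 cylinder at (1.5, 12) gives a regular 6-gon of circumradius 5.5 (constant along its height) (area = (6/2)·5.500²·sin(360°/6) = 78.59 mm²); Taking the union: the 2 present regions are separate (no shared area or edge), so areas and boundary lengths simply add and each stays a separate island — area = 181.09 mm²; the cylinder at (11, 15.5) is absent (z outside [15, 30.5]); Subtracting the remaining from the first: none of the subtracted shapes is present at this height, so the result so far is unchanged — area = 181.09 mm². So its area = 181.09 mm². Layer 21 (z = 5.25): the cube is present — its section is the full 20.5×5 rectangle (area 102.50 mm²); the cube at (5, 6.5) (footprint 4×14.5) is included at this height (area 58.00 mm²); the cube at (4, 12.5) does not reach this height (z outside [17, 38.5]); the cylinder at (1.5, 12) does not reach this height (z outside [5.5, 28.5]); Merging all regions: the 2 present regions are separate (no shared area or edge), so areas and boundary lengths simply add and each stays a separate island — area = 160.50 mm²; the cylinder at (11, 15.5) does not reach this height (z outside [15, 30.5]); Subtracting the remaining from the first: none of the subtracted shapes is present at this height, so the result so far is unchanged — area = 160.50 mm². So its area = 160.50 mm². Layer 38 is larger (181.09 vs 160.50 mm²).

layer 38 (z = 9.5 mm)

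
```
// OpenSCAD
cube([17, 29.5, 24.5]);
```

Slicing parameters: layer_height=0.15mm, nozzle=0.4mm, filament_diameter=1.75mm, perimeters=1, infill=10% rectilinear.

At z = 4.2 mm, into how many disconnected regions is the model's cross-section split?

At z = 4.2 mm: the cube (footprint 17×29.5) is included at this height. The result has 1 disconnected region.

1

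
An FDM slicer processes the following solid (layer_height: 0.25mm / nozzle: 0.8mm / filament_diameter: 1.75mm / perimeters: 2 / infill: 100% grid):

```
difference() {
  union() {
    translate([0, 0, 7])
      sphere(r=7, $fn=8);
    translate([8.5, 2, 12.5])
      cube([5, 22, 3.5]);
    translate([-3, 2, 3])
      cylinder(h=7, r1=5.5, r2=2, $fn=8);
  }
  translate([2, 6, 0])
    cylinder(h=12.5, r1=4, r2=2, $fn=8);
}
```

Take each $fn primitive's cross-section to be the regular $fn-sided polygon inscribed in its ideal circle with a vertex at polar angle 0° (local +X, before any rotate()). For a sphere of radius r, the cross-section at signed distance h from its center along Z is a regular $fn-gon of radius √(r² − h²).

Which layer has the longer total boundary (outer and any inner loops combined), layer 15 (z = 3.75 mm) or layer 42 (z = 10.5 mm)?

layer 15 (z = 3.75 mm)

Layer 15 (z = 3.75): the sphere: section is a regular 8-gon, circumradius = √(r²−h²) = √(7²−3.25²) = 6.200 (perimeter = 2·8·6.200·sin(180°/8) = 37.96 mm); the cube at (8.5, 2) does not reach this height (z outside [12.5, 16]); the cone at (-3, 2): at t=0.107 of its height the radius interpolates to r₁+(r₂−r₁)t = 5.125, giving a regular 8-gon of that circumradius (perimeter = 2·8·5.125·sin(180°/8) = 31.38 mm); Taking the union: the regions partially overlap (shared area 51.82 mm²), so the edge portions inside another operand are dropped and the merged outline is re-measured after clipping — boundary = 42.57 mm; the cone at (2, 6) (r1=4→r2=2) has section circumradius 3.400 here — a regular 8-gon (perimeter = 2·8·3.400·sin(180°/8) = 20.82 mm); After the difference (first − rest): starting from the result so far, the cone at (2, 6) partially overlaps it — only the 12.33 mm² overlap (of its 32.70 mm²) is removed, clipping the outline — boundary = 44.66 mm. So its perimeter = 44.66 mm. Layer 42 (z = 10.5): the sphere: section is a regular 8-gon, circumradius = √(r²−h²) = √(7²−3.5²) = 6.062 (perimeter = 2·8·6.062·sin(180°/8) = 37.12 mm); the cube at (8.5, 2) is not intersected at this z (z outside [12.5, 16]); the cone at (-3, 2) is not intersected at this z (z outside [3, 10]); Merging all regions: only the r=7 sphere is present, so the union is just that shape — boundary = 37.12 mm; the cone at (2, 6) contributes a regular 8-gon of circumradius 2.320 (interpolated between r1=4 and r2=2 at t=0.840) (perimeter = 2·8·2.320·sin(180°/8) = 14.21 mm); Subtracting the remaining from the first: starting from the result so far, the cone at (2, 6) partially overlaps it — only the 4.54 mm² overlap (of its 15.22 mm²) is removed, clipping the outline — boundary = 38.23 mm. So its perimeter = 38.23 mm. Layer 15 is larger (44.66 vs 38.23 mm).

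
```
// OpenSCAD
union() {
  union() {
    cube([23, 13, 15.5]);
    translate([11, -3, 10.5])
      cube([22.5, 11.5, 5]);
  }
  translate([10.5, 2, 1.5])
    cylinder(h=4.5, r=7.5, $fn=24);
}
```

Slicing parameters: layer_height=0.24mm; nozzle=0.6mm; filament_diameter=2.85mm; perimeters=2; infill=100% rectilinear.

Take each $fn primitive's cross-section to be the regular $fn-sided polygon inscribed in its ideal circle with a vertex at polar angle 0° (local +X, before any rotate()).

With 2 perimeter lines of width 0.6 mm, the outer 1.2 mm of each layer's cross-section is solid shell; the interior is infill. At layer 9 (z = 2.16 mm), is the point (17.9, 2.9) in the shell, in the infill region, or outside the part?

At z = 2.16 mm: the 23×13 cube contributes its full rectangle; the cube at (11, -3) is absent (z outside [10.5, 15.5]); Merging all regions: only the 23×13 cube is present, so the union is just that shape — 1 connected region; the r=7.5 cylinder at (10.5, 2) contributes a regular 24-gon of circumradius 7.5; Merging all regions: the regions partially overlap (shared area 116.82 mm²), so overlapping operands fuse into one piece — 1 connected region. Overall, the cross-section is a single solid region. The nearest boundary edge runs (23.00, 0.00)→(17.72, 0.00); distance from the point to it = 2.90 mm. The point is inside the cross-section and 2.90 mm from the nearest boundary — more than the 1.2 mm shell width (2 × 0.6), so it's in the infill interior.

infill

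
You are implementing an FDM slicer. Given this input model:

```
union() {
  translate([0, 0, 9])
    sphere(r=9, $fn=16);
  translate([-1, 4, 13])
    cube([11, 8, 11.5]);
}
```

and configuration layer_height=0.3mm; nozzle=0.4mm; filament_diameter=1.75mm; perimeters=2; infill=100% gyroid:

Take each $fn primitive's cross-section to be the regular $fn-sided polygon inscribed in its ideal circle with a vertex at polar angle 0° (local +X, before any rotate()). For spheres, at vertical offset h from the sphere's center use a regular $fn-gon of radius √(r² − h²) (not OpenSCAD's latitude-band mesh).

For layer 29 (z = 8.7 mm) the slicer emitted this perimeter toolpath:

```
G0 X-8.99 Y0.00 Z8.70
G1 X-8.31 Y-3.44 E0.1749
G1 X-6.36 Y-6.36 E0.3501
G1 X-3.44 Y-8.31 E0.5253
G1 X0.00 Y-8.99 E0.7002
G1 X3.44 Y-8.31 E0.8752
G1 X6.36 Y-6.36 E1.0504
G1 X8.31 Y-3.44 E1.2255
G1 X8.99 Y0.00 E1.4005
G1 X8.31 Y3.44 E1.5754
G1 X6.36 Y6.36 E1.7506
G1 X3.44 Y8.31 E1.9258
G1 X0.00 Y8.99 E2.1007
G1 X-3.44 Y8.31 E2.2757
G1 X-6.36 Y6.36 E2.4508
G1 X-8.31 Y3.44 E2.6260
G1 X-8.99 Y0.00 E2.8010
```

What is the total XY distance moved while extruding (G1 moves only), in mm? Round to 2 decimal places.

Sum the Euclidean lengths of each G1 segment: total = 56.14 mm.

56.14 mm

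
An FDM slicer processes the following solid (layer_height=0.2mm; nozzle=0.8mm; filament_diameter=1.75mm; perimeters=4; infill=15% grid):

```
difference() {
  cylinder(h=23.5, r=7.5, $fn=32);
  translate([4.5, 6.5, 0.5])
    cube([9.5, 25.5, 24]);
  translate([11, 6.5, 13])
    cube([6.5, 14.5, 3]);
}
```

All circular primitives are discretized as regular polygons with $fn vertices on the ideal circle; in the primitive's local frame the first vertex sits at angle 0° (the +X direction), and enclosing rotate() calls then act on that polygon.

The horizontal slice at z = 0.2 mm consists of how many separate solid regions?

1

At z = 0.2 mm: the r=7.5 cylinder contributes a regular 32-gon of circumradius 7.5; the cube at (4.5, 6.5) is not intersected at this z (z outside [0.5, 24.5]); the cube at (11, 6.5) is not intersected at this z (z outside [13, 16]); After the difference (first − rest): none of the subtracted shapes is present at this height, so the r=7.5 cylinder is unchanged — 1 connected region. The result has 1 disconnected region.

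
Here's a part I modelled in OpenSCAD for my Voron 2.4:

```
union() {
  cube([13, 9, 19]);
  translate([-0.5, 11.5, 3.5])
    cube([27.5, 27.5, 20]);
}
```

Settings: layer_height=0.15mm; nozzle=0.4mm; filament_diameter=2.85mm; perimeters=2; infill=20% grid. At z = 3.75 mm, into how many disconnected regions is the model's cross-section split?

At z = 3.75 mm: the cube (footprint 13×9) is included at this height; the cube at (-0.5, 11.5) is present — its section is the full 27.5×27.5 rectangle; Combining (union): the 2 present regions are separate (no shared area or edge), so areas and boundary lengths simply add and each stays a separate island — 2 connected regions. The result has 2 disconnected regions.

2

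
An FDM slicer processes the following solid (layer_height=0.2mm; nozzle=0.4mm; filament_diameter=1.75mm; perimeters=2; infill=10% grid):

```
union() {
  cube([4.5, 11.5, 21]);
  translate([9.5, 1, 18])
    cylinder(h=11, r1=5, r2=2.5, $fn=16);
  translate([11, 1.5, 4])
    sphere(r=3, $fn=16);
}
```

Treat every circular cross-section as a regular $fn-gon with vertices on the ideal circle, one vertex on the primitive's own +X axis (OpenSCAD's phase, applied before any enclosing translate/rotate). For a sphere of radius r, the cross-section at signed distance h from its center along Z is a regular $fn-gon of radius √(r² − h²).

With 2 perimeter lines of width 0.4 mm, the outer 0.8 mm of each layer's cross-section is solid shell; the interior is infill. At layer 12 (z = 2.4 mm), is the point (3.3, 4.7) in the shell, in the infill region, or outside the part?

At z = 2.4 mm: the cube (footprint 4.5×11.5) is included at this height; the cone at (9.5, 1) is not intersected at this z (z outside [18, 29]); the r=3 sphere at (11, 1.5) slices to a regular 16-gon of circumradius 2.538 (√(r²−h²) with h=1.6 from center); Taking the union: the 2 present regions are separate (no shared area or edge), so areas and boundary lengths simply add and each stays a separate island — 2 connected regions. Overall, the cross-section has 2 separate islands. The nearest boundary edge runs (4.50, 11.50)→(4.50, 0.00); distance from the point to it = 1.20 mm. (Shell/infill is judged within the island containing the point — the largest one.) The point is inside the cross-section and 1.20 mm from the nearest boundary — more than the 0.8 mm shell width (2 × 0.4), so it's in the infill interior.

infill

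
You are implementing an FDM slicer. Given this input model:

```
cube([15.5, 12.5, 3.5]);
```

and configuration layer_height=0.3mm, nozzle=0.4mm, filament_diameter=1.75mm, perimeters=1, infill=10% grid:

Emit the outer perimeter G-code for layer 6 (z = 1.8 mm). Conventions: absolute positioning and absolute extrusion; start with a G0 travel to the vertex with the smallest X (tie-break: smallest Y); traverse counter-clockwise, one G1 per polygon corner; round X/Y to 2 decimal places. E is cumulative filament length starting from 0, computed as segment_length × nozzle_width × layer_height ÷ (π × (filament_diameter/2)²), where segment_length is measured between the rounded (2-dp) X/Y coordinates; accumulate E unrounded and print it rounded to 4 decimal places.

At z = 1.8 mm: the cube is present — its section is the full 15.5×12.5 rectangle. The outline is a single polygon with 4 vertices. Extrusion per mm of travel: 0.4 × 0.3 / (π × 0.875²) = 0.049890. Accumulating E over each segment gives final E = 2.7939.

G0 X0.00 Y0.00 Z1.80
G1 X15.50 Y0.00 E0.7733
G1 X15.50 Y12.50 E1.3969
G1 X0.00 Y12.50 E2.1702
G1 X0.00 Y0.00 E2.7939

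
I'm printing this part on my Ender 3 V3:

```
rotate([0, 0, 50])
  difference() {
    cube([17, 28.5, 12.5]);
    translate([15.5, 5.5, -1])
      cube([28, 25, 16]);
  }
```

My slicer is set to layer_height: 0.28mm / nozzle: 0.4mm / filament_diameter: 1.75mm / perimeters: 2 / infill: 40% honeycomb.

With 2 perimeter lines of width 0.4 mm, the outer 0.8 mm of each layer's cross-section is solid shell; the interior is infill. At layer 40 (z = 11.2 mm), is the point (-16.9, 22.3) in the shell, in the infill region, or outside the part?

At z = 11.2 mm: the cube is present — its section is the full 17×28.5 rectangle; the 28×25 cube at (15.5, 5.5) contributes its full rectangle; Subtracting the remaining from the first: starting from the 17×28.5 cube, the 28×25 cube at (15.5, 5.5) partially overlaps it — only the 34.50 mm² overlap (of its 700.00 mm²) is removed, clipping the outline — 1 connected region; (whole slice rotated 50° about Z — lengths, areas and connectivity unchanged). Overall, the cross-section is a single solid region. Undo the 50° rotation: the query point maps to (6.220, 27.280) in the un-rotated model frame. The nearest boundary edge runs (0.00, 28.50)→(15.50, 28.50); distance from the point to it = 1.22 mm. The point is inside the cross-section and 1.22 mm from the nearest boundary — more than the 0.8 mm shell width (2 × 0.4), so it's in the infill interior.

infill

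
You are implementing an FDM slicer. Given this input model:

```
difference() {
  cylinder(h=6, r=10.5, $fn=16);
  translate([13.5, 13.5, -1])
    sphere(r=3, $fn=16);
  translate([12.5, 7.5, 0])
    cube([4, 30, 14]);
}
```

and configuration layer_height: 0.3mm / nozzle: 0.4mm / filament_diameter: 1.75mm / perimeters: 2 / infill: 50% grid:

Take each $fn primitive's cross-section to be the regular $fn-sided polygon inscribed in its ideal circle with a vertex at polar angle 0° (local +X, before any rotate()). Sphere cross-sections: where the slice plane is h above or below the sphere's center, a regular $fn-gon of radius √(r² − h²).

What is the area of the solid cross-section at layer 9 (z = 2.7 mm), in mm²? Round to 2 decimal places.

337.53 mm²

At z = 2.7 mm: the cylinder: section is a regular 16-gon, circumradius r=10.5 (area = (16/2)·10.500²·sin(360°/16) = 337.53 mm²); the sphere at (13.5, 13.5) is not intersected at this z (|z−center|=3.700 > r=3); the 4×30 cube at (12.5, 7.5) contributes its full rectangle (area 120.00 mm²); Taking the first minus the rest: starting from the r=10.5 cylinder (337.53 mm²), the 4×30 cube at (12.5, 7.5) misses the remaining region (no effect) — area = 337.53 mm². Overall, the cross-section is a single solid region. Net area = 337.53 mm².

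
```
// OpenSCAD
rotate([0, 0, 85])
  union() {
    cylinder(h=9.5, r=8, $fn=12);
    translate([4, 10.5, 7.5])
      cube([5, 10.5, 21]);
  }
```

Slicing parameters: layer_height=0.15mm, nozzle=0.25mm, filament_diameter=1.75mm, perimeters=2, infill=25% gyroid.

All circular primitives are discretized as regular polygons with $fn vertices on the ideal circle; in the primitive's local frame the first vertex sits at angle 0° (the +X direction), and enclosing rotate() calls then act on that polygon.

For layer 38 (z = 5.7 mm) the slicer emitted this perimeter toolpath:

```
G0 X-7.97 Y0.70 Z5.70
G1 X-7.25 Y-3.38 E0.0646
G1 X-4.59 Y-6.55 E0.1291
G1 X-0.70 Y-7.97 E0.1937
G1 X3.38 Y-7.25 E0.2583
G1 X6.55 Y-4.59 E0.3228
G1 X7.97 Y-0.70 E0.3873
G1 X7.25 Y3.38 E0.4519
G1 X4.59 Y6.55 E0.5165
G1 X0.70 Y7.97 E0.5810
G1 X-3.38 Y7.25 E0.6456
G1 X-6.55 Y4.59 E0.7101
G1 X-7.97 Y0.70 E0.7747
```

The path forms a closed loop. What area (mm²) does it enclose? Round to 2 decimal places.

Apply the shoelace formula to the sequence of (X, Y) vertices; enclosed area = 191.97 mm².

191.97 mm²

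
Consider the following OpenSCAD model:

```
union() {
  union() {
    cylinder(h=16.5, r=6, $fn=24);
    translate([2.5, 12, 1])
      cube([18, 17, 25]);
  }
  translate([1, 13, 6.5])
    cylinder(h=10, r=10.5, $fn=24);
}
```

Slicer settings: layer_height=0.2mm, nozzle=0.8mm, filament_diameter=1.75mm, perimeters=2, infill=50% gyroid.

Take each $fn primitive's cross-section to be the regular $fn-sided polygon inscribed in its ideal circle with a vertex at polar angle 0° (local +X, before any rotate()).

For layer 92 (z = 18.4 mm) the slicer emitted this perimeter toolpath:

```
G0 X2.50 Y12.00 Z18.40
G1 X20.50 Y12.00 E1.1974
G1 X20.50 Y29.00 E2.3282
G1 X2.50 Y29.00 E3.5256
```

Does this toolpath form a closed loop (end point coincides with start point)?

Start point (G0): (2.50, 12.00). End point (last G1): the path does not return to the start — open.

no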